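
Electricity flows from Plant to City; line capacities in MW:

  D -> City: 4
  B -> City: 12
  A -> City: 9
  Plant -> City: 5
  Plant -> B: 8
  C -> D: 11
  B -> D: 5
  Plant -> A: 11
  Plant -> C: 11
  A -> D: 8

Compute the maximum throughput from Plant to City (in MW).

Augment Plant→City: bottleneck 5, flow now 5.
Augment Plant→A→City: bottleneck 9, flow now 14.
Augment Plant→B→City: bottleneck 8, flow now 22.
Augment Plant→A→D→City: bottleneck 2, flow now 24.
Augment Plant→C→D→City: bottleneck 2, flow now 26.
No augmenting path remains; maximum flow = 26.
In the residual graph, reachable from Plant: {Plant, A, C, D}.
Min-cut edges: Plant→B (8), Plant→City (5), A→City (9), D→City (4); capacity 8 + 5 + 9 + 4 = 26.
This cut is saturated, so no flow can exceed 26.

26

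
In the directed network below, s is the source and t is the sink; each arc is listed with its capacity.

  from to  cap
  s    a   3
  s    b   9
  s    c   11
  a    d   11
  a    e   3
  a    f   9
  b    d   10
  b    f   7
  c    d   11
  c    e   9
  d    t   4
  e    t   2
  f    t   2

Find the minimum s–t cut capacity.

Augment s→a→d→t: bottleneck 3, flow now 3.
Augment s→b→d→t: bottleneck 1, flow now 4.
Augment s→b→f→t: bottleneck 2, flow now 6.
Augment s→c→e→t: bottleneck 2, flow now 8.
No augmenting path remains; maximum flow = 8.
By max-flow min-cut, the minimum cut capacity equals the max flow.
In the residual graph, reachable from s: {s, a, b, c, d, e, f}.
Min-cut edges: d→t (4), e→t (2), f→t (2); capacity 4 + 2 + 2 = 8.

8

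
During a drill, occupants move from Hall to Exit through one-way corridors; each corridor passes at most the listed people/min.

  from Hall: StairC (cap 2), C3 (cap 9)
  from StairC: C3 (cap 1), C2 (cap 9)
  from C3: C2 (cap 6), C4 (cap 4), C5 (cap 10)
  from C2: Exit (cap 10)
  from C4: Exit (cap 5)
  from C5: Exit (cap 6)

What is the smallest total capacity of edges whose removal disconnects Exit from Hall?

11

Augment Hall→StairC→C2→Exit: bottleneck 2, flow now 2.
Augment Hall→C3→C2→Exit: bottleneck 6, flow now 8.
Augment Hall→C3→C4→Exit: bottleneck 3, flow now 11.
No augmenting path remains; maximum flow = 11.
By max-flow min-cut, the minimum cut capacity equals the max flow.
In the residual graph, reachable from Hall: {Hall}.
Min-cut edges: Hall→StairC (2), Hall→C3 (9); capacity 2 + 9 = 11.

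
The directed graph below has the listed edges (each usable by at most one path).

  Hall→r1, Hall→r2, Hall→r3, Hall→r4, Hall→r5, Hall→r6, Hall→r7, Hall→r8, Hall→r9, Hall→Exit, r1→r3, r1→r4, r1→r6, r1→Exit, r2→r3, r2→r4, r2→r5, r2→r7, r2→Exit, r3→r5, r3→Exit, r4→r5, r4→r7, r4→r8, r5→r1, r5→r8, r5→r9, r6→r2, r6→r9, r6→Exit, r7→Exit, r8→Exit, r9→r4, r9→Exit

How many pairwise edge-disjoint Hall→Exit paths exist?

8

Assign every edge capacity 1; by Menger, the answer equals the max flow.
Path Hall→Exit (+1); total 1.
Path Hall→r1→Exit (+1); total 2.
Path Hall→r2→Exit (+1); total 3.
Path Hall→r3→Exit (+1); total 4.
Path Hall→r6→Exit (+1); total 5.
Path Hall→r7→Exit (+1); total 6.
Path Hall→r8→Exit (+1); total 7.
Path Hall→r9→Exit (+1); total 8.
No residual Hall→Exit path; max flow = 8.
Certifying cut of size 8: {Hall→Exit, r1→Exit, r2→Exit, r3→Exit, r6→Exit, r7→Exit, r8→Exit, r9→Exit}.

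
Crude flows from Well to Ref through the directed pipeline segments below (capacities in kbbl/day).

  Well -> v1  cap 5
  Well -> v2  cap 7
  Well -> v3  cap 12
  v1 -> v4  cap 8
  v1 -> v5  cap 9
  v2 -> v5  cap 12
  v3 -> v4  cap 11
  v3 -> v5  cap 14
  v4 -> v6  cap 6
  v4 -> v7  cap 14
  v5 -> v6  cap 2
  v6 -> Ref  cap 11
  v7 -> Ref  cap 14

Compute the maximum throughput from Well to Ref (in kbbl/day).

Augment Well→v1→v4→v6→Ref: bottleneck 5, flow now 5.
Augment Well→v2→v5→v6→Ref: bottleneck 2, flow now 7.
Augment Well→v3→v4→v6→Ref: bottleneck 1, flow now 8.
Augment Well→v3→v4→v7→Ref: bottleneck 10, flow now 18.
No augmenting path remains; maximum flow = 18.
In the residual graph, reachable from Well: {Well, v2, v3, v5}.
Min-cut edges: Well→v1 (5), v3→v4 (11), v5→v6 (2); capacity 5 + 11 + 2 = 18.
This cut is saturated, so no flow can exceed 18.

18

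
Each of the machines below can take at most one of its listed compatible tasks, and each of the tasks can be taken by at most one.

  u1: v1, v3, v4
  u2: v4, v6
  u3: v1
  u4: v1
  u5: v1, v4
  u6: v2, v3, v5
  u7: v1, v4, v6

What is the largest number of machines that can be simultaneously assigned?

Unit-capacity flow: source→left, listed edges, right→sink; max matching = max flow.
Augmenting path u1→v1 (+1); matched 1.
Augmenting path u2→v4 (+1); matched 2.
Augmenting path u6→v2 (+1); matched 3.
Augmenting path u7→v6 (+1); matched 4.
Augmenting path u3→v1→u1→v3 (+1); matched 5.
No augmenting path remains; maximum matching = 5.
König certificate: {u1, u6, v1, v4, v6} is a vertex cover of size 5 (every listed pair touches it), so no matching can be larger.

5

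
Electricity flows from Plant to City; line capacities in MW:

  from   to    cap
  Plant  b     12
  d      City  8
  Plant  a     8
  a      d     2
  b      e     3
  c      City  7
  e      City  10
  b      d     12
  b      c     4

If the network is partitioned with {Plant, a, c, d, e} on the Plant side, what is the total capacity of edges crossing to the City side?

Edges leaving {Plant, a, c, d, e}: Plant→b (12), c→City (7), d→City (8), e→City (10).
Cut capacity = 12 + 7 + 8 + 10 = 37.

37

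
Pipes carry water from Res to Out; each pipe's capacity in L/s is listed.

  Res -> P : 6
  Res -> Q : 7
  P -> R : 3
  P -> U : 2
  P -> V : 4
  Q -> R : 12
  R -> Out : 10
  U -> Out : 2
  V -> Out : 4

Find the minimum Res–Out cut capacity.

Augment Res→P→R→Out: bottleneck 3, flow now 3.
Augment Res→P→U→Out: bottleneck 2, flow now 5.
Augment Res→P→V→Out: bottleneck 1, flow now 6.
Augment Res→Q→R→Out: bottleneck 7, flow now 13.
No augmenting path remains; maximum flow = 13.
By max-flow min-cut, the minimum cut capacity equals the max flow.
In the residual graph, reachable from Res: {Res}.
Min-cut edges: Res→P (6), Res→Q (7); capacity 6 + 7 = 13.

13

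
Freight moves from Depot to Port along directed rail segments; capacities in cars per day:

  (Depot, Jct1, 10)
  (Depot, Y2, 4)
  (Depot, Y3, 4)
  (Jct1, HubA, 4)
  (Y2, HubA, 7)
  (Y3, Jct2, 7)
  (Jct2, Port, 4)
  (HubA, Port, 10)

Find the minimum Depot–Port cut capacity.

Augment Depot→Jct1→HubA→Port: bottleneck 4, flow now 4.
Augment Depot→Y2→HubA→Port: bottleneck 4, flow now 8.
Augment Depot→Y3→Jct2→Port: bottleneck 4, flow now 12.
No augmenting path remains; maximum flow = 12.
By max-flow min-cut, the minimum cut capacity equals the max flow.
In the residual graph, reachable from Depot: {Depot, Jct1}.
Min-cut edges: Depot→Y2 (4), Depot→Y3 (4), Jct1→HubA (4); capacity 4 + 4 + 4 = 12.

12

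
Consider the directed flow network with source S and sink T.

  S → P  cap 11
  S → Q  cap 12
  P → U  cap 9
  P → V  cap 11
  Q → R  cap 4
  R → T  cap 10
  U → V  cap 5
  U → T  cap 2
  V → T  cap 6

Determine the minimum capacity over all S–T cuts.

Augment S→P→U→T: bottleneck 2, flow now 2.
Augment S→P→V→T: bottleneck 6, flow now 8.
Augment S→Q→R→T: bottleneck 4, flow now 12.
No augmenting path remains; maximum flow = 12.
By max-flow min-cut, the minimum cut capacity equals the max flow.
In the residual graph, reachable from S: {S, P, Q, U, V}.
Min-cut edges: Q→R (4), U→T (2), V→T (6); capacity 4 + 2 + 6 = 12.

12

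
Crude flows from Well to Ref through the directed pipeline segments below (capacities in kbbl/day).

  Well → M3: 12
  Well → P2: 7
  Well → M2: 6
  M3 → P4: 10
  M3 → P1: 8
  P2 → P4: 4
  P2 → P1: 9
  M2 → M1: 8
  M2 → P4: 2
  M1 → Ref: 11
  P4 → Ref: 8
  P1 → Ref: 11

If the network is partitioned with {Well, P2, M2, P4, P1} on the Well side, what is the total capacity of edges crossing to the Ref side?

Edges leaving {Well, P2, M2, P4, P1}: Well→M3 (12), M2→M1 (8), P4→Ref (8), P1→Ref (11).
Cut capacity = 12 + 8 + 8 + 11 = 39.

39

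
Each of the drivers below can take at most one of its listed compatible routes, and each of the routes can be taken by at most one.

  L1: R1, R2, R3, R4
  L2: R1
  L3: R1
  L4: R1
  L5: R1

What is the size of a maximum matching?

Unit-capacity flow: source→left, listed edges, right→sink; max matching = max flow.
Augmenting path L1→R1 (+1); matched 1.
Augmenting path L2→R1→L1→R2 (+1); matched 2.
No augmenting path remains; maximum matching = 2.
König certificate: {L1, R1} is a vertex cover of size 2 (every listed pair touches it), so no matching can be larger.

2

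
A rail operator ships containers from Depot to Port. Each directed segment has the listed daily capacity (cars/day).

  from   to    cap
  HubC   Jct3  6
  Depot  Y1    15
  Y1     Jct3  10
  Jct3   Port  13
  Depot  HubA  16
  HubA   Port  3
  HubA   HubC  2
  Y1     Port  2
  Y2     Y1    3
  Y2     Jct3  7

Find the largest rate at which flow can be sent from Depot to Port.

Augment Depot→Y1→Port: bottleneck 2, flow now 2.
Augment Depot→HubA→Port: bottleneck 3, flow now 5.
Augment Depot→Y1→Jct3→Port: bottleneck 10, flow now 15.
Augment Depot→HubA→HubC→Jct3→Port: bottleneck 2, flow now 17.
No augmenting path remains; maximum flow = 17.
In the residual graph, reachable from Depot: {Depot, Y1, HubA}.
Min-cut edges: Y1→Jct3 (10), Y1→Port (2), HubA→HubC (2), HubA→Port (3); capacity 10 + 2 + 2 + 3 = 17.
This cut is saturated, so no flow can exceed 17.

17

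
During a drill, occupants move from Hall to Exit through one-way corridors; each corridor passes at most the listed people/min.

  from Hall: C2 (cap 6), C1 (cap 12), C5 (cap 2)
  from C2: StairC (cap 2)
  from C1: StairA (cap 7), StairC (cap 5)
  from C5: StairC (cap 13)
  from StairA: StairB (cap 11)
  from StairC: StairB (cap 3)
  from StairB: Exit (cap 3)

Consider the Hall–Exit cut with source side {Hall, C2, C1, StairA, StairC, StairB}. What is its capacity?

5

Edges leaving {Hall, C2, C1, StairA, StairC, StairB}: Hall→C5 (2), StairB→Exit (3).
Cut capacity = 2 + 3 = 5.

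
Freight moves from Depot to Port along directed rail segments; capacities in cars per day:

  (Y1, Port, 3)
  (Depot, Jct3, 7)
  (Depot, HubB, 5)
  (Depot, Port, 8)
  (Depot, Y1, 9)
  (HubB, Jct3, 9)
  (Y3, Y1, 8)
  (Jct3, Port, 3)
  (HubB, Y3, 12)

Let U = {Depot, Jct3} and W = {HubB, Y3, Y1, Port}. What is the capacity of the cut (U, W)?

25

Edges leaving {Depot, Jct3}: Depot→HubB (5), Depot→Y1 (9), Depot→Port (8), Jct3→Port (3).
Cut capacity = 5 + 9 + 8 + 3 = 25.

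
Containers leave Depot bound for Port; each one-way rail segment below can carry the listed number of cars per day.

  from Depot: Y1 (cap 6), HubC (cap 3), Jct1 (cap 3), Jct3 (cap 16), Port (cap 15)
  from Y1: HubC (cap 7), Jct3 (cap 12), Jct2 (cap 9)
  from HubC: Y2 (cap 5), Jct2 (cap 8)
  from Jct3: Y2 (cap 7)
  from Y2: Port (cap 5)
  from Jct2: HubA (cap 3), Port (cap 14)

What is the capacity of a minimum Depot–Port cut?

29

Augment Depot→Port: bottleneck 15, flow now 15.
Augment Depot→Y1→Jct2→Port: bottleneck 6, flow now 21.
Augment Depot→HubC→Y2→Port: bottleneck 3, flow now 24.
Augment Depot→Jct3→Y2→Port: bottleneck 2, flow now 26.
Augment Depot→Jct3→Y2→HubC→Jct2→Port: bottleneck 3, flow now 29. (uses reverse residual edge)
No augmenting path remains; maximum flow = 29.
By max-flow min-cut, the minimum cut capacity equals the max flow.
In the residual graph, reachable from Depot: {Depot, Jct1, Jct3, Y2}.
Min-cut edges: Depot→Y1 (6), Depot→HubC (3), Depot→Port (15), Y2→Port (5); capacity 6 + 3 + 15 + 5 = 29.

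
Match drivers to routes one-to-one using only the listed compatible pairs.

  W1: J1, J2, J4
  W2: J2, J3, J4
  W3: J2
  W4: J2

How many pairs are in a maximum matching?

Unit-capacity flow: source→left, listed edges, right→sink; max matching = max flow.
Augmenting path W1→J1 (+1); matched 1.
Augmenting path W2→J2 (+1); matched 2.
Augmenting path W3→J2→W2→J3 (+1); matched 3.
No augmenting path remains; maximum matching = 3.
König certificate: {W1, W2, J2} is a vertex cover of size 3 (every listed pair touches it), so no matching can be larger.

3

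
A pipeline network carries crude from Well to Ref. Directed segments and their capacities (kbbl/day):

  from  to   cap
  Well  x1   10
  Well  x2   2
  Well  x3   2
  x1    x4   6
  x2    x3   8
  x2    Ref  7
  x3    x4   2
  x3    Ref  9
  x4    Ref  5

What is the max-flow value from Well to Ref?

9

Augment Well→x2→Ref: bottleneck 2, flow now 2.
Augment Well→x3→Ref: bottleneck 2, flow now 4.
Augment Well→x1→x4→Ref: bottleneck 5, flow now 9.
No augmenting path remains; maximum flow = 9.
In the residual graph, reachable from Well: {Well, x1, x4}.
Min-cut edges: Well→x2 (2), Well→x3 (2), x4→Ref (5); capacity 2 + 2 + 5 = 9.
This cut is saturated, so no flow can exceed 9.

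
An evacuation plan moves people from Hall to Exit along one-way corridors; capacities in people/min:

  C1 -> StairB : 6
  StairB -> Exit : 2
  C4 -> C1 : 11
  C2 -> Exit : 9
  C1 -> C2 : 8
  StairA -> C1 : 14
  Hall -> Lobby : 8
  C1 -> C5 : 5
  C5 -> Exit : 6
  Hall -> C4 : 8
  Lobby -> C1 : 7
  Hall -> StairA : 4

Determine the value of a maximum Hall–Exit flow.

15

Augment Hall→StairA→C1→C5→Exit: bottleneck 4, flow now 4.
Augment Hall→C4→C1→C5→Exit: bottleneck 1, flow now 5.
Augment Hall→C4→C1→StairB→Exit: bottleneck 2, flow now 7.
Augment Hall→C4→C1→C2→Exit: bottleneck 5, flow now 12.
Augment Hall→Lobby→C1→C2→Exit: bottleneck 3, flow now 15.
No augmenting path remains; maximum flow = 15.
In the residual graph, reachable from Hall: {Hall, StairA, C4, Lobby, C1, StairB}.
Min-cut edges: C1→C5 (5), C1→C2 (8), StairB→Exit (2); capacity 5 + 8 + 2 = 15.
This cut is saturated, so no flow can exceed 15.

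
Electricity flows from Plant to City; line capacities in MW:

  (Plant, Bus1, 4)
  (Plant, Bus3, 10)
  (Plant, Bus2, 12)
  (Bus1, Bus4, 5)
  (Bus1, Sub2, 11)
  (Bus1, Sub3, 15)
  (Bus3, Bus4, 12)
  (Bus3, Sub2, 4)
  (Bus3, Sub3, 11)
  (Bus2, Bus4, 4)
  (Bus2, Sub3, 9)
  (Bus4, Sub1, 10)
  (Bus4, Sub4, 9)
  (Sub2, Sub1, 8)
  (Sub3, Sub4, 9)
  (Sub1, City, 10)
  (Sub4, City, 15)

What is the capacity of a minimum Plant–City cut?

Augment Plant→Bus1→Bus4→Sub1→City: bottleneck 4, flow now 4.
Augment Plant→Bus3→Bus4→Sub1→City: bottleneck 6, flow now 10.
Augment Plant→Bus3→Bus4→Sub4→City: bottleneck 4, flow now 14.
Augment Plant→Bus2→Bus4→Sub4→City: bottleneck 4, flow now 18.
Augment Plant→Bus2→Sub3→Sub4→City: bottleneck 7, flow now 25.
No augmenting path remains; maximum flow = 25.
By max-flow min-cut, the minimum cut capacity equals the max flow.
In the residual graph, reachable from Plant: {Plant, Bus1, Bus3, Bus2, Bus4, Sub2, Sub3, Sub1, Sub4}.
Min-cut edges: Sub1→City (10), Sub4→City (15); capacity 10 + 15 = 25.

25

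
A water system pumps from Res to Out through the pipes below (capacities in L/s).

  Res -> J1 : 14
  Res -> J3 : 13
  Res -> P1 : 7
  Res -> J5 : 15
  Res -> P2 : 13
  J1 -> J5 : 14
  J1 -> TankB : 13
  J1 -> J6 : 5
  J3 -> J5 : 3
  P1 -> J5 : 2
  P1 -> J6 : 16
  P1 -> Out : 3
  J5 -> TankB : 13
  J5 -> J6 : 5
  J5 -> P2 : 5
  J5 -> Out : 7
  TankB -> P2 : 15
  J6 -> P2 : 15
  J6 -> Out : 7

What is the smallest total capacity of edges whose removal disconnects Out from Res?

Augment Res→P1→Out: bottleneck 3, flow now 3.
Augment Res→J5→Out: bottleneck 7, flow now 10.
Augment Res→J1→J6→Out: bottleneck 5, flow now 15.
Augment Res→P1→J6→Out: bottleneck 2, flow now 17.
No augmenting path remains; maximum flow = 17.
By max-flow min-cut, the minimum cut capacity equals the max flow.
In the residual graph, reachable from Res: {Res, J1, J3, P1, J5, TankB, J6, P2}.
Min-cut edges: P1→Out (3), J5→Out (7), J6→Out (7); capacity 3 + 7 + 7 = 17.

17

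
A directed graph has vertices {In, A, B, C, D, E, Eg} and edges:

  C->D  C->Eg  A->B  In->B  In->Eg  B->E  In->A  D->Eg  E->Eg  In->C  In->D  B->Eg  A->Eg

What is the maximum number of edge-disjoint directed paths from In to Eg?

Assign every edge capacity 1; by Menger, the answer equals the max flow.
Path In→Eg (+1); total 1.
Path In→A→Eg (+1); total 2.
Path In→B→Eg (+1); total 3.
Path In→C→Eg (+1); total 4.
Path In→D→Eg (+1); total 5.
No residual In→Eg path; max flow = 5.
Certifying cut of size 5: {In→A, In→B, In→C, In→D, In→Eg}.

5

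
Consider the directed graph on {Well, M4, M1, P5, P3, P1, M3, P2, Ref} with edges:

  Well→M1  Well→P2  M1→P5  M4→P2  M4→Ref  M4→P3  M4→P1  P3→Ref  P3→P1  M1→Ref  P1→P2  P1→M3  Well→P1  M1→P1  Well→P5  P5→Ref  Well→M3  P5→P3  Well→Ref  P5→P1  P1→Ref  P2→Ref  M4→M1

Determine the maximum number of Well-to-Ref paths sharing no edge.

5

Assign every edge capacity 1; by Menger, the answer equals the max flow.
Path Well→Ref (+1); total 1.
Path Well→M1→Ref (+1); total 2.
Path Well→P5→Ref (+1); total 3.
Path Well→P1→Ref (+1); total 4.
Path Well→P2→Ref (+1); total 5.
No residual Well→Ref path; max flow = 5.
Certifying cut of size 5: {Well→M1, Well→P1, Well→P2, Well→P5, Well→Ref}.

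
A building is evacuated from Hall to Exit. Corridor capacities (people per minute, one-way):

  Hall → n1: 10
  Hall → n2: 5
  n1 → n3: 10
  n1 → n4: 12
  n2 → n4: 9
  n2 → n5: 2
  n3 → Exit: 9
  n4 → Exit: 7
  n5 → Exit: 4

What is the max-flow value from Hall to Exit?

Augment Hall→n1→n3→Exit: bottleneck 9, flow now 9.
Augment Hall→n1→n4→Exit: bottleneck 1, flow now 10.
Augment Hall→n2→n4→Exit: bottleneck 5, flow now 15.
No augmenting path remains; maximum flow = 15.
In the residual graph, reachable from Hall: {Hall}.
Min-cut edges: Hall→n1 (10), Hall→n2 (5); capacity 10 + 5 = 15.
This cut is saturated, so no flow can exceed 15.

15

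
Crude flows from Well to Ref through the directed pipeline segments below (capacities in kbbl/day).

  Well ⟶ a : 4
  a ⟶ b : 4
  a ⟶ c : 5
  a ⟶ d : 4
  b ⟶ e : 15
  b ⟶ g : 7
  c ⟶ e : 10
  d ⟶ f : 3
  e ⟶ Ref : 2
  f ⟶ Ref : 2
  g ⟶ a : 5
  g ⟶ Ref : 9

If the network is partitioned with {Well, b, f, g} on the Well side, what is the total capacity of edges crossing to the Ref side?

Edges leaving {Well, b, f, g}: Well→a (4), b→e (15), f→Ref (2), g→a (5), g→Ref (9).
Cut capacity = 4 + 15 + 2 + 5 + 9 = 35.

35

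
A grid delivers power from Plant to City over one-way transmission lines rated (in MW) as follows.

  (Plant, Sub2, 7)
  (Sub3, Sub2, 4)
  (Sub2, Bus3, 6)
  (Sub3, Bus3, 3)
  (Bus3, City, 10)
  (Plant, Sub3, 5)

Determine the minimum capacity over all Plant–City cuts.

9

Augment Plant→Sub3→Bus3→City: bottleneck 3, flow now 3.
Augment Plant→Sub2→Bus3→City: bottleneck 6, flow now 9.
No augmenting path remains; maximum flow = 9.
By max-flow min-cut, the minimum cut capacity equals the max flow.
In the residual graph, reachable from Plant: {Plant, Sub3, Sub2}.
Min-cut edges: Sub3→Bus3 (3), Sub2→Bus3 (6); capacity 3 + 6 = 9.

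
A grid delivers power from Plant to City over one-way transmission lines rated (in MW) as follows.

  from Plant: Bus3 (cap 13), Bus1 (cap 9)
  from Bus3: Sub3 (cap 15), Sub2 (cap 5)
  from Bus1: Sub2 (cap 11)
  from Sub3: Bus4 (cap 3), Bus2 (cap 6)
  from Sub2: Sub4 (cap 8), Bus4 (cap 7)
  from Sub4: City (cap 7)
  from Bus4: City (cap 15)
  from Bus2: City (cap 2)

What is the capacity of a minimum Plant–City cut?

19

Augment Plant→Bus3→Sub3→Bus4→City: bottleneck 3, flow now 3.
Augment Plant→Bus3→Sub3→Bus2→City: bottleneck 2, flow now 5.
Augment Plant→Bus3→Sub2→Sub4→City: bottleneck 5, flow now 10.
Augment Plant→Bus1→Sub2→Sub4→City: bottleneck 2, flow now 12.
Augment Plant→Bus1→Sub2→Bus4→City: bottleneck 7, flow now 19.
No augmenting path remains; maximum flow = 19.
By max-flow min-cut, the minimum cut capacity equals the max flow.
In the residual graph, reachable from Plant: {Plant, Bus3, Sub3, Bus2}.
Min-cut edges: Plant→Bus1 (9), Bus3→Sub2 (5), Sub3→Bus4 (3), Bus2→City (2); capacity 9 + 5 + 3 + 2 = 19.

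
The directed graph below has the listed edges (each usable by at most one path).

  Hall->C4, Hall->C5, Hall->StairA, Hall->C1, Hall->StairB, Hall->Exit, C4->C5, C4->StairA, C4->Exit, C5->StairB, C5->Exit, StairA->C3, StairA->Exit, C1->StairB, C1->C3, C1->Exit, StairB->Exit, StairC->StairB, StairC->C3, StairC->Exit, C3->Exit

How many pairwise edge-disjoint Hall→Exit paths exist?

6

Assign every edge capacity 1; by Menger, the answer equals the max flow.
Path Hall→Exit (+1); total 1.
Path Hall→C4→Exit (+1); total 2.
Path Hall→C5→Exit (+1); total 3.
Path Hall→StairA→Exit (+1); total 4.
Path Hall→C1→Exit (+1); total 5.
Path Hall→StairB→Exit (+1); total 6.
No residual Hall→Exit path; max flow = 6.
Certifying cut of size 6: {Hall→C1, Hall→C4, Hall→C5, Hall→Exit, Hall→StairA, Hall→StairB}.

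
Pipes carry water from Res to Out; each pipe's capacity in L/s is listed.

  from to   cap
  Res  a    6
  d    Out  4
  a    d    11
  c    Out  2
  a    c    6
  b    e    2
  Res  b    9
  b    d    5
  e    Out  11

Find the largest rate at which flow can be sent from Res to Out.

Augment Res→a→c→Out: bottleneck 2, flow now 2.
Augment Res→a→d→Out: bottleneck 4, flow now 6.
Augment Res→b→e→Out: bottleneck 2, flow now 8.
No augmenting path remains; maximum flow = 8.
In the residual graph, reachable from Res: {Res, a, b, c, d}.
Min-cut edges: b→e (2), c→Out (2), d→Out (4); capacity 2 + 2 + 4 = 8.
This cut is saturated, so no flow can exceed 8.

8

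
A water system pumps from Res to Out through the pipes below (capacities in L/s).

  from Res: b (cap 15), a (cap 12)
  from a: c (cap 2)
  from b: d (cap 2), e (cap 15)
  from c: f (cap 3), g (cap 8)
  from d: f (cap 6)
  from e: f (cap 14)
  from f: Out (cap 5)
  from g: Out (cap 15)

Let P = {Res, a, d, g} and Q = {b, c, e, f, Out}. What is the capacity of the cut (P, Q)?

38

Edges leaving {Res, a, d, g}: Res→b (15), a→c (2), d→f (6), g→Out (15).
Cut capacity = 15 + 2 + 6 + 15 = 38.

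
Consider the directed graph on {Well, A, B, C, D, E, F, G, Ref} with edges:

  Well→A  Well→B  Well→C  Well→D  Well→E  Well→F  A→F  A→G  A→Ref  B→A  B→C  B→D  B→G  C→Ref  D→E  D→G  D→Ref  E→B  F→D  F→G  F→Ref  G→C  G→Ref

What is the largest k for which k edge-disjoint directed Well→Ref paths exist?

5

Assign every edge capacity 1; by Menger, the answer equals the max flow.
Path Well→A→Ref (+1); total 1.
Path Well→C→Ref (+1); total 2.
Path Well→D→Ref (+1); total 3.
Path Well→F→Ref (+1); total 4.
Path Well→B→G→Ref (+1); total 5.
No residual Well→Ref path; max flow = 5.
Certifying cut of size 5: {A→Ref, C→Ref, D→Ref, F→Ref, G→Ref}.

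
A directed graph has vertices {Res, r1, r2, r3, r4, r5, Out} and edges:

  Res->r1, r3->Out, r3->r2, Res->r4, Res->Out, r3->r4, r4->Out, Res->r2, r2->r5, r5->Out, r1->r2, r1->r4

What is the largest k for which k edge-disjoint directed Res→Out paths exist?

3

Assign every edge capacity 1; by Menger, the answer equals the max flow.
Path Res→Out (+1); total 1.
Path Res→r4→Out (+1); total 2.
Path Res→r2→r5→Out (+1); total 3.
No residual Res→Out path; max flow = 3.
Certifying cut of size 3: {Res→Out, r2→r5, r4→Out}.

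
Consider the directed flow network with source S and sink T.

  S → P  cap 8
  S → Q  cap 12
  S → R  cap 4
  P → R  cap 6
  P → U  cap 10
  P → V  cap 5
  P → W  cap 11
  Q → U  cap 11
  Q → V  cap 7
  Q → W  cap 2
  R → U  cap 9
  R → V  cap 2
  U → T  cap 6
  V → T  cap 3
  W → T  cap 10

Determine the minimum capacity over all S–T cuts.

Augment S→P→U→T: bottleneck 6, flow now 6.
Augment S→P→V→T: bottleneck 2, flow now 8.
Augment S→Q→V→T: bottleneck 1, flow now 9.
Augment S→Q→W→T: bottleneck 2, flow now 11.
Augment S→Q→U→P→W→T: bottleneck 6, flow now 17. (uses reverse residual edge)
Augment S→Q→V→P→W→T: bottleneck 2, flow now 19. (uses reverse residual edge)
No augmenting path remains; maximum flow = 19.
By max-flow min-cut, the minimum cut capacity equals the max flow.
In the residual graph, reachable from S: {S, Q, R, U, V}.
Min-cut edges: S→P (8), Q→W (2), U→T (6), V→T (3); capacity 8 + 2 + 6 + 3 = 19.

19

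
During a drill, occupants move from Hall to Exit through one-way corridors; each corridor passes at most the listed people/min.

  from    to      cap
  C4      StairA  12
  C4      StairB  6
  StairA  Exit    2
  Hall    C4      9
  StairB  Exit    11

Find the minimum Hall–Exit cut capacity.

8

Augment Hall→C4→StairA→Exit: bottleneck 2, flow now 2.
Augment Hall→C4→StairB→Exit: bottleneck 6, flow now 8.
No augmenting path remains; maximum flow = 8.
By max-flow min-cut, the minimum cut capacity equals the max flow.
In the residual graph, reachable from Hall: {Hall, C4, StairA}.
Min-cut edges: C4→StairB (6), StairA→Exit (2); capacity 6 + 2 = 8.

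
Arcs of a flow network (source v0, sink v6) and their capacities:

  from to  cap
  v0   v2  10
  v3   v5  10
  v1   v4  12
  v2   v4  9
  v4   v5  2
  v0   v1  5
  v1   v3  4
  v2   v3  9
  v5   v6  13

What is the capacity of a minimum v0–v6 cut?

12

Augment v0→v1→v3→v5→v6: bottleneck 4, flow now 4.
Augment v0→v1→v4→v5→v6: bottleneck 1, flow now 5.
Augment v0→v2→v3→v5→v6: bottleneck 6, flow now 11.
Augment v0→v2→v4→v5→v6: bottleneck 1, flow now 12.
No augmenting path remains; maximum flow = 12.
By max-flow min-cut, the minimum cut capacity equals the max flow.
In the residual graph, reachable from v0: {v0, v1, v2, v3, v4}.
Min-cut edges: v3→v5 (10), v4→v5 (2); capacity 10 + 2 = 12.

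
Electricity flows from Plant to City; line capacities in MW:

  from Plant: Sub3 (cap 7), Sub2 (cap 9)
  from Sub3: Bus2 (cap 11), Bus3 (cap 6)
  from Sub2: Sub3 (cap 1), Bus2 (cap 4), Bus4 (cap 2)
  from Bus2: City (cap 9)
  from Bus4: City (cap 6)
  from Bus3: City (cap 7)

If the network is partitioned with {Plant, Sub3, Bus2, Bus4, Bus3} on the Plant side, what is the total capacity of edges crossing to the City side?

31

Edges leaving {Plant, Sub3, Bus2, Bus4, Bus3}: Plant→Sub2 (9), Bus2→City (9), Bus4→City (6), Bus3→City (7).
Cut capacity = 9 + 9 + 6 + 7 = 31.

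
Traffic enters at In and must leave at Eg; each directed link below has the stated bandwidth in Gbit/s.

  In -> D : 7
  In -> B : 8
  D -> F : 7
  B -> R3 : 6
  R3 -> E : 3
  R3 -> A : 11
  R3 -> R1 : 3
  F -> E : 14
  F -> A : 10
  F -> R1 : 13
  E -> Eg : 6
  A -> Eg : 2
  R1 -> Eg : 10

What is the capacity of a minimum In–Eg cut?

13

Augment In→D→F→E→Eg: bottleneck 6, flow now 6.
Augment In→D→F→A→Eg: bottleneck 1, flow now 7.
Augment In→B→R3→A→Eg: bottleneck 1, flow now 8.
Augment In→B→R3→R1→Eg: bottleneck 3, flow now 11.
Augment In→B→R3→E→F→R1→Eg: bottleneck 2, flow now 13. (uses reverse residual edge)
No augmenting path remains; maximum flow = 13.
By max-flow min-cut, the minimum cut capacity equals the max flow.
In the residual graph, reachable from In: {In, B}.
Min-cut edges: In→D (7), B→R3 (6); capacity 7 + 6 = 13.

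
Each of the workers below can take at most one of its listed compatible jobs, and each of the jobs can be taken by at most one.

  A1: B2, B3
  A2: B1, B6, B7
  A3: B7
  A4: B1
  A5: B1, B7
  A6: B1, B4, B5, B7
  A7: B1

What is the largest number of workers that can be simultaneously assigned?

5

Unit-capacity flow: source→left, listed edges, right→sink; max matching = max flow.
Augmenting path A1→B2 (+1); matched 1.
Augmenting path A2→B1 (+1); matched 2.
Augmenting path A3→B7 (+1); matched 3.
Augmenting path A6→B4 (+1); matched 4.
Augmenting path A4→B1→A2→B6 (+1); matched 5.
No augmenting path remains; maximum matching = 5.
König certificate: {A1, A2, A6, B1, B7} is a vertex cover of size 5 (every listed pair touches it), so no matching can be larger.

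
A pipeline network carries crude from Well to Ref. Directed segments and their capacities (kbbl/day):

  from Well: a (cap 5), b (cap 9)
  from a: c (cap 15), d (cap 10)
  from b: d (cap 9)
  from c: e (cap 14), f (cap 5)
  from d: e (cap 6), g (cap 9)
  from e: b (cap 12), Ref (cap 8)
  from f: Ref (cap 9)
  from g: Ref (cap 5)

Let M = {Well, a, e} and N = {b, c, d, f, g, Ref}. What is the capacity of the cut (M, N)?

Edges leaving {Well, a, e}: Well→b (9), a→c (15), a→d (10), e→b (12), e→Ref (8).
Cut capacity = 9 + 15 + 10 + 12 + 8 = 54.

54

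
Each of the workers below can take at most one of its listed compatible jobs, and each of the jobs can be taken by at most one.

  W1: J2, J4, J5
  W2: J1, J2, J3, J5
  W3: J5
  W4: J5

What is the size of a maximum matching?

Unit-capacity flow: source→left, listed edges, right→sink; max matching = max flow.
Augmenting path W1→J2 (+1); matched 1.
Augmenting path W2→J1 (+1); matched 2.
Augmenting path W3→J5 (+1); matched 3.
No augmenting path remains; maximum matching = 3.
König certificate: {W1, W2, J5} is a vertex cover of size 3 (every listed pair touches it), so no matching can be larger.

3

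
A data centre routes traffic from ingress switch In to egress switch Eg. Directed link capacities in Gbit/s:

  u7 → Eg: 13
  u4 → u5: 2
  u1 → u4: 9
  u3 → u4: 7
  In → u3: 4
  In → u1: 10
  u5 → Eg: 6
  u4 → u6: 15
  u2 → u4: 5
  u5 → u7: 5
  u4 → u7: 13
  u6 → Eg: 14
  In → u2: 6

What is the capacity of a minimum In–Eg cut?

Augment In→u1→u4→u5→Eg: bottleneck 2, flow now 2.
Augment In→u1→u4→u6→Eg: bottleneck 7, flow now 9.
Augment In→u2→u4→u6→Eg: bottleneck 5, flow now 14.
Augment In→u3→u4→u6→Eg: bottleneck 2, flow now 16.
Augment In→u3→u4→u7→Eg: bottleneck 2, flow now 18.
No augmenting path remains; maximum flow = 18.
By max-flow min-cut, the minimum cut capacity equals the max flow.
In the residual graph, reachable from In: {In, u1, u2}.
Min-cut edges: In→u3 (4), u1→u4 (9), u2→u4 (5); capacity 4 + 9 + 5 = 18.

18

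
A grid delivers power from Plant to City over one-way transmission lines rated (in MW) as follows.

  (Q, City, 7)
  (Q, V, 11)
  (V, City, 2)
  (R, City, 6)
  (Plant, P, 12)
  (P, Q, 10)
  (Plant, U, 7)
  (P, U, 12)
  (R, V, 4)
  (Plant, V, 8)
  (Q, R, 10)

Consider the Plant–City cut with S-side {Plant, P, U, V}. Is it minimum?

Yes — it is a minimum cut (capacity 12).

Given cut capacity: 10 + 2 = 12.
Augment Plant→V→City: bottleneck 2, flow now 2.
Augment Plant→P→Q→City: bottleneck 7, flow now 9.
Augment Plant→P→Q→R→City: bottleneck 3, flow now 12.
No augmenting path remains; maximum flow = 12.
Cut capacity 12 equals the max flow, so it is a minimum cut.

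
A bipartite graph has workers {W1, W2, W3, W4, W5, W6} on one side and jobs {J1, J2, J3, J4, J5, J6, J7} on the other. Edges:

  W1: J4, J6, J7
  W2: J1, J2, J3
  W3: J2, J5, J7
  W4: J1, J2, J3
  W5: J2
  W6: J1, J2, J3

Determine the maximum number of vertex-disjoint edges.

5

Unit-capacity flow: source→left, listed edges, right→sink; max matching = max flow.
Augmenting path W1→J4 (+1); matched 1.
Augmenting path W2→J1 (+1); matched 2.
Augmenting path W3→J2 (+1); matched 3.
Augmenting path W4→J3 (+1); matched 4.
Augmenting path W5→J2→W3→J5 (+1); matched 5.
No augmenting path remains; maximum matching = 5.
König certificate: {W1, W3, J1, J2, J3} is a vertex cover of size 5 (every listed pair touches it), so no matching can be larger.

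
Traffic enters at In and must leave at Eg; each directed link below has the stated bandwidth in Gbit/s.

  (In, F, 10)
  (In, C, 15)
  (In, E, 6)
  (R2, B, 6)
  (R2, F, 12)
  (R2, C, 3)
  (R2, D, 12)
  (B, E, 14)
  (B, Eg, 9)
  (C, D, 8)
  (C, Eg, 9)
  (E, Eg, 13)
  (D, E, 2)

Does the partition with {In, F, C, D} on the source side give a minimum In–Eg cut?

Yes — it is a minimum cut (capacity 17).

Given cut capacity: 6 + 9 + 2 = 17.
Augment In→C→Eg: bottleneck 9, flow now 9.
Augment In→E→Eg: bottleneck 6, flow now 15.
Augment In→C→D→E→Eg: bottleneck 2, flow now 17.
No augmenting path remains; maximum flow = 17.
Cut capacity 17 equals the max flow, so it is a minimum cut.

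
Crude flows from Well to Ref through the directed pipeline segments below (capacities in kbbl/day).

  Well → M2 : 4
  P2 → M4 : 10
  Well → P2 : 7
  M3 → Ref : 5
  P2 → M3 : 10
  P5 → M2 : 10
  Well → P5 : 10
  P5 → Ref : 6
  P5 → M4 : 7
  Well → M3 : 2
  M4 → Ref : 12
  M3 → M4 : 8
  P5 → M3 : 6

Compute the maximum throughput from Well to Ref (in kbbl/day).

19

Augment Well→P5→Ref: bottleneck 6, flow now 6.
Augment Well→M3→Ref: bottleneck 2, flow now 8.
Augment Well→P2→M3→Ref: bottleneck 3, flow now 11.
Augment Well→P2→M4→Ref: bottleneck 4, flow now 15.
Augment Well→P5→M4→Ref: bottleneck 4, flow now 19.
No augmenting path remains; maximum flow = 19.
In the residual graph, reachable from Well: {Well, M2}.
Min-cut edges: Well→P2 (7), Well→P5 (10), Well→M3 (2); capacity 7 + 10 + 2 = 19.
This cut is saturated, so no flow can exceed 19.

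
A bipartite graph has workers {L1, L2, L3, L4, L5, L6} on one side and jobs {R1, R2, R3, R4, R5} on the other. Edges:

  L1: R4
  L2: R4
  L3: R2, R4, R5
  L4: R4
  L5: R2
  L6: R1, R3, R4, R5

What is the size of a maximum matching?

4

Unit-capacity flow: source→left, listed edges, right→sink; max matching = max flow.
Augmenting path L1→R4 (+1); matched 1.
Augmenting path L3→R2 (+1); matched 2.
Augmenting path L6→R1 (+1); matched 3.
Augmenting path L5→R2→L3→R5 (+1); matched 4.
No augmenting path remains; maximum matching = 4.
König certificate: {L3, L5, L6, R4} is a vertex cover of size 4 (every listed pair touches it), so no matching can be larger.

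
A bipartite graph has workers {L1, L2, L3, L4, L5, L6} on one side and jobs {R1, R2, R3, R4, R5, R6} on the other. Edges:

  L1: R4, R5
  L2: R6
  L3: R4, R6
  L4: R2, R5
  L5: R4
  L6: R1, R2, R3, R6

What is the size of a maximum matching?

Unit-capacity flow: source→left, listed edges, right→sink; max matching = max flow.
Augmenting path L1→R4 (+1); matched 1.
Augmenting path L2→R6 (+1); matched 2.
Augmenting path L4→R2 (+1); matched 3.
Augmenting path L6→R1 (+1); matched 4.
Augmenting path L3→R4→L1→R5 (+1); matched 5.
No augmenting path remains; maximum matching = 5.
König certificate: {L1, L4, L6, R4, R6} is a vertex cover of size 5 (every listed pair touches it), so no matching can be larger.

5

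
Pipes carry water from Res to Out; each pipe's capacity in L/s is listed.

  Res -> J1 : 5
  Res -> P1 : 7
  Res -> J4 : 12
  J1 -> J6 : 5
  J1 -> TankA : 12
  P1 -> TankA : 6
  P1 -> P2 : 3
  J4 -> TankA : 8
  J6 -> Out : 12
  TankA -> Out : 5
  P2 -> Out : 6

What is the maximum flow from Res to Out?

Augment Res→J1→J6→Out: bottleneck 5, flow now 5.
Augment Res→P1→TankA→Out: bottleneck 5, flow now 10.
Augment Res→P1→P2→Out: bottleneck 2, flow now 12.
Augment Res→J4→TankA→P1→P2→Out: bottleneck 1, flow now 13. (uses reverse residual edge)
No augmenting path remains; maximum flow = 13.
In the residual graph, reachable from Res: {Res, P1, J4, TankA}.
Min-cut edges: Res→J1 (5), P1→P2 (3), TankA→Out (5); capacity 5 + 3 + 5 = 13.
This cut is saturated, so no flow can exceed 13.

13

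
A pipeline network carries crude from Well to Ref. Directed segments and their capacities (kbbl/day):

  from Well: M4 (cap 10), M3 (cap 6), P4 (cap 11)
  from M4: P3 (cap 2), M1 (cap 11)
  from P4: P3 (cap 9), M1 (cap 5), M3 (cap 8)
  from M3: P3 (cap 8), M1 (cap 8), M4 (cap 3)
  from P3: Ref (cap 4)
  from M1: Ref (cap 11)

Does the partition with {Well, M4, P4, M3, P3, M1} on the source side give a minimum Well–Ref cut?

Yes — it is a minimum cut (capacity 15).

Given cut capacity: 4 + 11 = 15.
Augment Well→M4→P3→Ref: bottleneck 2, flow now 2.
Augment Well→M4→M1→Ref: bottleneck 8, flow now 10.
Augment Well→P4→P3→Ref: bottleneck 2, flow now 12.
Augment Well→P4→M1→Ref: bottleneck 3, flow now 15.
No augmenting path remains; maximum flow = 15.
Cut capacity 15 equals the max flow, so it is a minimum cut.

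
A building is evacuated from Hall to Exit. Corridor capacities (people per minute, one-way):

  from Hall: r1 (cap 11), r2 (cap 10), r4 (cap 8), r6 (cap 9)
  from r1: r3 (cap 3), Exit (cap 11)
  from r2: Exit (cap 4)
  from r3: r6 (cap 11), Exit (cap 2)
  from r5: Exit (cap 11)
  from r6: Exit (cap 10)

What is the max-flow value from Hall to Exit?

24

Augment Hall→r1→Exit: bottleneck 11, flow now 11.
Augment Hall→r2→Exit: bottleneck 4, flow now 15.
Augment Hall→r6→Exit: bottleneck 9, flow now 24.
No augmenting path remains; maximum flow = 24.
In the residual graph, reachable from Hall: {Hall, r2, r4}.
Min-cut edges: Hall→r1 (11), Hall→r6 (9), r2→Exit (4); capacity 11 + 9 + 4 = 24.
This cut is saturated, so no flow can exceed 24.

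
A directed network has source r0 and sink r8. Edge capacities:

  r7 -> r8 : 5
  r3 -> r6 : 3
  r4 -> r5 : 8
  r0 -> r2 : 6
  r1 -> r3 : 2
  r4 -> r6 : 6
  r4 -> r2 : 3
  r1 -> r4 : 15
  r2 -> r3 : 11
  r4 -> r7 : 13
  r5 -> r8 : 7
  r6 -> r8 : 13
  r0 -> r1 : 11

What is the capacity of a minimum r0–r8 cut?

Augment r0→r1→r3→r6→r8: bottleneck 2, flow now 2.
Augment r0→r1→r4→r5→r8: bottleneck 7, flow now 9.
Augment r0→r1→r4→r6→r8: bottleneck 2, flow now 11.
Augment r0→r2→r3→r6→r8: bottleneck 1, flow now 12.
Augment r0→r2→r3→r1→r4→r6→r8: bottleneck 2, flow now 14. (uses reverse residual edge)
No augmenting path remains; maximum flow = 14.
By max-flow min-cut, the minimum cut capacity equals the max flow.
In the residual graph, reachable from r0: {r0, r2, r3}.
Min-cut edges: r0→r1 (11), r3→r6 (3); capacity 11 + 3 = 14.

14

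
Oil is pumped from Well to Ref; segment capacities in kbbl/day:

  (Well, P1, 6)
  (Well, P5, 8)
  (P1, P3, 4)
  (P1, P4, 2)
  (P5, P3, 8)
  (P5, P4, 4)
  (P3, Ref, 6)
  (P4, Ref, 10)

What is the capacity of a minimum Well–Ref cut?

12

Augment Well→P1→P3→Ref: bottleneck 4, flow now 4.
Augment Well→P1→P4→Ref: bottleneck 2, flow now 6.
Augment Well→P5→P3→Ref: bottleneck 2, flow now 8.
Augment Well→P5→P4→Ref: bottleneck 4, flow now 12.
No augmenting path remains; maximum flow = 12.
By max-flow min-cut, the minimum cut capacity equals the max flow.
In the residual graph, reachable from Well: {Well, P1, P5, P3}.
Min-cut edges: P1→P4 (2), P5→P4 (4), P3→Ref (6); capacity 2 + 4 + 6 = 12.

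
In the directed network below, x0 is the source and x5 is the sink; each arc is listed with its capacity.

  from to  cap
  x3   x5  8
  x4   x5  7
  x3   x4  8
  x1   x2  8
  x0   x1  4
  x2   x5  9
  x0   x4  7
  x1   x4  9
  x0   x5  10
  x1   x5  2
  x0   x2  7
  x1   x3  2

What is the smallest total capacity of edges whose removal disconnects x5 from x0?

Augment x0→x5: bottleneck 10, flow now 10.
Augment x0→x1→x5: bottleneck 2, flow now 12.
Augment x0→x2→x5: bottleneck 7, flow now 19.
Augment x0→x4→x5: bottleneck 7, flow now 26.
Augment x0→x1→x2→x5: bottleneck 2, flow now 28.
No augmenting path remains; maximum flow = 28.
By max-flow min-cut, the minimum cut capacity equals the max flow.
In the residual graph, reachable from x0: {x0}.
Min-cut edges: x0→x1 (4), x0→x2 (7), x0→x4 (7), x0→x5 (10); capacity 4 + 7 + 7 + 10 = 28.

28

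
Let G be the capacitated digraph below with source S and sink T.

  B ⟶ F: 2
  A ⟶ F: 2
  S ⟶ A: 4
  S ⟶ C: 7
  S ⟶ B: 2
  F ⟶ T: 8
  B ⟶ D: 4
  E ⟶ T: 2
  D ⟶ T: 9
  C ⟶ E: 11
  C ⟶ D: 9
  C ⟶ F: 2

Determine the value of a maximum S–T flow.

Augment S→A→F→T: bottleneck 2, flow now 2.
Augment S→B→D→T: bottleneck 2, flow now 4.
Augment S→C→D→T: bottleneck 7, flow now 11.
No augmenting path remains; maximum flow = 11.
In the residual graph, reachable from S: {S, A}.
Min-cut edges: S→B (2), S→C (7), A→F (2); capacity 2 + 7 + 2 = 11.
This cut is saturated, so no flow can exceed 11.

11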